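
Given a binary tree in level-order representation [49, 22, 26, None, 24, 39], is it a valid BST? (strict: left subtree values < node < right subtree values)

Level-order array: [49, 22, 26, None, 24, 39]
Validate using subtree bounds (lo, hi): at each node, require lo < value < hi,
then recurse left with hi=value and right with lo=value.
Preorder trace (stopping at first violation):
  at node 49 with bounds (-inf, +inf): OK
  at node 22 with bounds (-inf, 49): OK
  at node 24 with bounds (22, 49): OK
  at node 26 with bounds (49, +inf): VIOLATION
Node 26 violates its bound: not (49 < 26 < +inf).
Result: Not a valid BST


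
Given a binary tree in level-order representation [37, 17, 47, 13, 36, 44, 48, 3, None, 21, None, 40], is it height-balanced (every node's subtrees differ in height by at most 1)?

Tree (level-order array): [37, 17, 47, 13, 36, 44, 48, 3, None, 21, None, 40]
Definition: a tree is height-balanced if, at every node, |h(left) - h(right)| <= 1 (empty subtree has height -1).
Bottom-up per-node check:
  node 3: h_left=-1, h_right=-1, diff=0 [OK], height=0
  node 13: h_left=0, h_right=-1, diff=1 [OK], height=1
  node 21: h_left=-1, h_right=-1, diff=0 [OK], height=0
  node 36: h_left=0, h_right=-1, diff=1 [OK], height=1
  node 17: h_left=1, h_right=1, diff=0 [OK], height=2
  node 40: h_left=-1, h_right=-1, diff=0 [OK], height=0
  node 44: h_left=0, h_right=-1, diff=1 [OK], height=1
  node 48: h_left=-1, h_right=-1, diff=0 [OK], height=0
  node 47: h_left=1, h_right=0, diff=1 [OK], height=2
  node 37: h_left=2, h_right=2, diff=0 [OK], height=3
All nodes satisfy the balance condition.
Result: Balanced


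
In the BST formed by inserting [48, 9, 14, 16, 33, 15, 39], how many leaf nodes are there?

Tree built from: [48, 9, 14, 16, 33, 15, 39]
Tree (level-order array): [48, 9, None, None, 14, None, 16, 15, 33, None, None, None, 39]
Rule: A leaf has 0 children.
Per-node child counts:
  node 48: 1 child(ren)
  node 9: 1 child(ren)
  node 14: 1 child(ren)
  node 16: 2 child(ren)
  node 15: 0 child(ren)
  node 33: 1 child(ren)
  node 39: 0 child(ren)
Matching nodes: [15, 39]
Count of leaf nodes: 2


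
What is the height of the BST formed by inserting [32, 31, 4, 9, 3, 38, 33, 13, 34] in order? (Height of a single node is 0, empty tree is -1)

Insertion order: [32, 31, 4, 9, 3, 38, 33, 13, 34]
Tree (level-order array): [32, 31, 38, 4, None, 33, None, 3, 9, None, 34, None, None, None, 13]
Compute height bottom-up (empty subtree = -1):
  height(3) = 1 + max(-1, -1) = 0
  height(13) = 1 + max(-1, -1) = 0
  height(9) = 1 + max(-1, 0) = 1
  height(4) = 1 + max(0, 1) = 2
  height(31) = 1 + max(2, -1) = 3
  height(34) = 1 + max(-1, -1) = 0
  height(33) = 1 + max(-1, 0) = 1
  height(38) = 1 + max(1, -1) = 2
  height(32) = 1 + max(3, 2) = 4
Height = 4


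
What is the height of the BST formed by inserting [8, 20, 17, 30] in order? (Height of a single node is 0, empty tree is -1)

Insertion order: [8, 20, 17, 30]
Tree (level-order array): [8, None, 20, 17, 30]
Compute height bottom-up (empty subtree = -1):
  height(17) = 1 + max(-1, -1) = 0
  height(30) = 1 + max(-1, -1) = 0
  height(20) = 1 + max(0, 0) = 1
  height(8) = 1 + max(-1, 1) = 2
Height = 2


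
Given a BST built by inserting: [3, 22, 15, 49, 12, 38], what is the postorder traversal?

Tree insertion order: [3, 22, 15, 49, 12, 38]
Tree (level-order array): [3, None, 22, 15, 49, 12, None, 38]
Postorder traversal: [12, 15, 38, 49, 22, 3]


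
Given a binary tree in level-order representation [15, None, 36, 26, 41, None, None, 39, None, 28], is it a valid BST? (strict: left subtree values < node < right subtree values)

Level-order array: [15, None, 36, 26, 41, None, None, 39, None, 28]
Validate using subtree bounds (lo, hi): at each node, require lo < value < hi,
then recurse left with hi=value and right with lo=value.
Preorder trace (stopping at first violation):
  at node 15 with bounds (-inf, +inf): OK
  at node 36 with bounds (15, +inf): OK
  at node 26 with bounds (15, 36): OK
  at node 41 with bounds (36, +inf): OK
  at node 39 with bounds (36, 41): OK
  at node 28 with bounds (36, 39): VIOLATION
Node 28 violates its bound: not (36 < 28 < 39).
Result: Not a valid BST


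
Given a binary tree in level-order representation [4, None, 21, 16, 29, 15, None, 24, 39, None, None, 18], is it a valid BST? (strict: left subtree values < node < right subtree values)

Level-order array: [4, None, 21, 16, 29, 15, None, 24, 39, None, None, 18]
Validate using subtree bounds (lo, hi): at each node, require lo < value < hi,
then recurse left with hi=value and right with lo=value.
Preorder trace (stopping at first violation):
  at node 4 with bounds (-inf, +inf): OK
  at node 21 with bounds (4, +inf): OK
  at node 16 with bounds (4, 21): OK
  at node 15 with bounds (4, 16): OK
  at node 29 with bounds (21, +inf): OK
  at node 24 with bounds (21, 29): OK
  at node 18 with bounds (21, 24): VIOLATION
Node 18 violates its bound: not (21 < 18 < 24).
Result: Not a valid BST


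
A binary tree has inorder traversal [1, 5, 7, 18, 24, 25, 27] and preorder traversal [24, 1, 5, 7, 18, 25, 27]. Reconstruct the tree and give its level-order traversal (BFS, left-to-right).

Inorder:  [1, 5, 7, 18, 24, 25, 27]
Preorder: [24, 1, 5, 7, 18, 25, 27]
Algorithm: preorder visits root first, so consume preorder in order;
for each root, split the current inorder slice at that value into
left-subtree inorder and right-subtree inorder, then recurse.
Recursive splits:
  root=24; inorder splits into left=[1, 5, 7, 18], right=[25, 27]
  root=1; inorder splits into left=[], right=[5, 7, 18]
  root=5; inorder splits into left=[], right=[7, 18]
  root=7; inorder splits into left=[], right=[18]
  root=18; inorder splits into left=[], right=[]
  root=25; inorder splits into left=[], right=[27]
  root=27; inorder splits into left=[], right=[]
Reconstructed level-order: [24, 1, 25, 5, 27, 7, 18]


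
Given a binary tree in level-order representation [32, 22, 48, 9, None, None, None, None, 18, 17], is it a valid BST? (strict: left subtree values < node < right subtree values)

Level-order array: [32, 22, 48, 9, None, None, None, None, 18, 17]
Validate using subtree bounds (lo, hi): at each node, require lo < value < hi,
then recurse left with hi=value and right with lo=value.
Preorder trace (stopping at first violation):
  at node 32 with bounds (-inf, +inf): OK
  at node 22 with bounds (-inf, 32): OK
  at node 9 with bounds (-inf, 22): OK
  at node 18 with bounds (9, 22): OK
  at node 17 with bounds (9, 18): OK
  at node 48 with bounds (32, +inf): OK
No violation found at any node.
Result: Valid BST


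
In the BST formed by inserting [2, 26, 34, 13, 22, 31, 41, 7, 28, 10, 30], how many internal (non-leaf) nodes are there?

Tree built from: [2, 26, 34, 13, 22, 31, 41, 7, 28, 10, 30]
Tree (level-order array): [2, None, 26, 13, 34, 7, 22, 31, 41, None, 10, None, None, 28, None, None, None, None, None, None, 30]
Rule: An internal node has at least one child.
Per-node child counts:
  node 2: 1 child(ren)
  node 26: 2 child(ren)
  node 13: 2 child(ren)
  node 7: 1 child(ren)
  node 10: 0 child(ren)
  node 22: 0 child(ren)
  node 34: 2 child(ren)
  node 31: 1 child(ren)
  node 28: 1 child(ren)
  node 30: 0 child(ren)
  node 41: 0 child(ren)
Matching nodes: [2, 26, 13, 7, 34, 31, 28]
Count of internal (non-leaf) nodes: 7


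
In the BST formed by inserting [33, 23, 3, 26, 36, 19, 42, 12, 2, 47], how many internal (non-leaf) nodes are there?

Tree built from: [33, 23, 3, 26, 36, 19, 42, 12, 2, 47]
Tree (level-order array): [33, 23, 36, 3, 26, None, 42, 2, 19, None, None, None, 47, None, None, 12]
Rule: An internal node has at least one child.
Per-node child counts:
  node 33: 2 child(ren)
  node 23: 2 child(ren)
  node 3: 2 child(ren)
  node 2: 0 child(ren)
  node 19: 1 child(ren)
  node 12: 0 child(ren)
  node 26: 0 child(ren)
  node 36: 1 child(ren)
  node 42: 1 child(ren)
  node 47: 0 child(ren)
Matching nodes: [33, 23, 3, 19, 36, 42]
Count of internal (non-leaf) nodes: 6


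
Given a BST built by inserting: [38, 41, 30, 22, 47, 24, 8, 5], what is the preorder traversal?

Tree insertion order: [38, 41, 30, 22, 47, 24, 8, 5]
Tree (level-order array): [38, 30, 41, 22, None, None, 47, 8, 24, None, None, 5]
Preorder traversal: [38, 30, 22, 8, 5, 24, 41, 47]


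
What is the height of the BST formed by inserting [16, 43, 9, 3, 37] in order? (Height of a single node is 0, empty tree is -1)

Insertion order: [16, 43, 9, 3, 37]
Tree (level-order array): [16, 9, 43, 3, None, 37]
Compute height bottom-up (empty subtree = -1):
  height(3) = 1 + max(-1, -1) = 0
  height(9) = 1 + max(0, -1) = 1
  height(37) = 1 + max(-1, -1) = 0
  height(43) = 1 + max(0, -1) = 1
  height(16) = 1 + max(1, 1) = 2
Height = 2


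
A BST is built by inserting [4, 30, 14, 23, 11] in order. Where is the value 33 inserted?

Starting tree (level order): [4, None, 30, 14, None, 11, 23]
Insertion path: 4 -> 30
Result: insert 33 as right child of 30
Final tree (level order): [4, None, 30, 14, 33, 11, 23]


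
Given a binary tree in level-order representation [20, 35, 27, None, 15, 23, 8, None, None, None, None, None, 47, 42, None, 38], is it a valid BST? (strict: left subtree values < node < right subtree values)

Level-order array: [20, 35, 27, None, 15, 23, 8, None, None, None, None, None, 47, 42, None, 38]
Validate using subtree bounds (lo, hi): at each node, require lo < value < hi,
then recurse left with hi=value and right with lo=value.
Preorder trace (stopping at first violation):
  at node 20 with bounds (-inf, +inf): OK
  at node 35 with bounds (-inf, 20): VIOLATION
Node 35 violates its bound: not (-inf < 35 < 20).
Result: Not a valid BST


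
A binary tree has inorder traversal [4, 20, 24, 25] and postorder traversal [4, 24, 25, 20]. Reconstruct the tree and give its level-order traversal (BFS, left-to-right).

Inorder:   [4, 20, 24, 25]
Postorder: [4, 24, 25, 20]
Algorithm: postorder visits root last, so walk postorder right-to-left;
each value is the root of the current inorder slice — split it at that
value, recurse on the right subtree first, then the left.
Recursive splits:
  root=20; inorder splits into left=[4], right=[24, 25]
  root=25; inorder splits into left=[24], right=[]
  root=24; inorder splits into left=[], right=[]
  root=4; inorder splits into left=[], right=[]
Reconstructed level-order: [20, 4, 25, 24]


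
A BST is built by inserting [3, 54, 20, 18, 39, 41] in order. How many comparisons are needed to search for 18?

Search path for 18: 3 -> 54 -> 20 -> 18
Found: True
Comparisons: 4


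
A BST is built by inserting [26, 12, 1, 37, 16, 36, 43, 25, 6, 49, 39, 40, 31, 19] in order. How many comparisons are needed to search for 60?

Search path for 60: 26 -> 37 -> 43 -> 49
Found: False
Comparisons: 4


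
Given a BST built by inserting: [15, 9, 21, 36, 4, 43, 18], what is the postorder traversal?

Tree insertion order: [15, 9, 21, 36, 4, 43, 18]
Tree (level-order array): [15, 9, 21, 4, None, 18, 36, None, None, None, None, None, 43]
Postorder traversal: [4, 9, 18, 43, 36, 21, 15]


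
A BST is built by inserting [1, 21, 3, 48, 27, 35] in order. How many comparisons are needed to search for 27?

Search path for 27: 1 -> 21 -> 48 -> 27
Found: True
Comparisons: 4


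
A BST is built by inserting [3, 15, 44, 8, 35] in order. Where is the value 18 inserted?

Starting tree (level order): [3, None, 15, 8, 44, None, None, 35]
Insertion path: 3 -> 15 -> 44 -> 35
Result: insert 18 as left child of 35
Final tree (level order): [3, None, 15, 8, 44, None, None, 35, None, 18]


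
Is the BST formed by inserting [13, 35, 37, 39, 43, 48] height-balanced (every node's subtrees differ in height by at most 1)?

Tree (level-order array): [13, None, 35, None, 37, None, 39, None, 43, None, 48]
Definition: a tree is height-balanced if, at every node, |h(left) - h(right)| <= 1 (empty subtree has height -1).
Bottom-up per-node check:
  node 48: h_left=-1, h_right=-1, diff=0 [OK], height=0
  node 43: h_left=-1, h_right=0, diff=1 [OK], height=1
  node 39: h_left=-1, h_right=1, diff=2 [FAIL (|-1-1|=2 > 1)], height=2
  node 37: h_left=-1, h_right=2, diff=3 [FAIL (|-1-2|=3 > 1)], height=3
  node 35: h_left=-1, h_right=3, diff=4 [FAIL (|-1-3|=4 > 1)], height=4
  node 13: h_left=-1, h_right=4, diff=5 [FAIL (|-1-4|=5 > 1)], height=5
Node 39 violates the condition: |-1 - 1| = 2 > 1.
Result: Not balanced


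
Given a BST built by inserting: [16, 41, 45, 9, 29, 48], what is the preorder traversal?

Tree insertion order: [16, 41, 45, 9, 29, 48]
Tree (level-order array): [16, 9, 41, None, None, 29, 45, None, None, None, 48]
Preorder traversal: [16, 9, 41, 29, 45, 48]


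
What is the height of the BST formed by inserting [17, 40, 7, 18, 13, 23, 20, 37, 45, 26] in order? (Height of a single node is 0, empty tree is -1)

Insertion order: [17, 40, 7, 18, 13, 23, 20, 37, 45, 26]
Tree (level-order array): [17, 7, 40, None, 13, 18, 45, None, None, None, 23, None, None, 20, 37, None, None, 26]
Compute height bottom-up (empty subtree = -1):
  height(13) = 1 + max(-1, -1) = 0
  height(7) = 1 + max(-1, 0) = 1
  height(20) = 1 + max(-1, -1) = 0
  height(26) = 1 + max(-1, -1) = 0
  height(37) = 1 + max(0, -1) = 1
  height(23) = 1 + max(0, 1) = 2
  height(18) = 1 + max(-1, 2) = 3
  height(45) = 1 + max(-1, -1) = 0
  height(40) = 1 + max(3, 0) = 4
  height(17) = 1 + max(1, 4) = 5
Height = 5


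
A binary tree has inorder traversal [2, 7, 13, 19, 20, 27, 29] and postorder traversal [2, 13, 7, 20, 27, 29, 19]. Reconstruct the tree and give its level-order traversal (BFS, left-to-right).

Inorder:   [2, 7, 13, 19, 20, 27, 29]
Postorder: [2, 13, 7, 20, 27, 29, 19]
Algorithm: postorder visits root last, so walk postorder right-to-left;
each value is the root of the current inorder slice — split it at that
value, recurse on the right subtree first, then the left.
Recursive splits:
  root=19; inorder splits into left=[2, 7, 13], right=[20, 27, 29]
  root=29; inorder splits into left=[20, 27], right=[]
  root=27; inorder splits into left=[20], right=[]
  root=20; inorder splits into left=[], right=[]
  root=7; inorder splits into left=[2], right=[13]
  root=13; inorder splits into left=[], right=[]
  root=2; inorder splits into left=[], right=[]
Reconstructed level-order: [19, 7, 29, 2, 13, 27, 20]


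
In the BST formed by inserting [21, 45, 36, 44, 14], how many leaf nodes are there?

Tree built from: [21, 45, 36, 44, 14]
Tree (level-order array): [21, 14, 45, None, None, 36, None, None, 44]
Rule: A leaf has 0 children.
Per-node child counts:
  node 21: 2 child(ren)
  node 14: 0 child(ren)
  node 45: 1 child(ren)
  node 36: 1 child(ren)
  node 44: 0 child(ren)
Matching nodes: [14, 44]
Count of leaf nodes: 2


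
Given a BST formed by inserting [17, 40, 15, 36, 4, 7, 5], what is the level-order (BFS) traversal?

Tree insertion order: [17, 40, 15, 36, 4, 7, 5]
Tree (level-order array): [17, 15, 40, 4, None, 36, None, None, 7, None, None, 5]
BFS from the root, enqueuing left then right child of each popped node:
  queue [17] -> pop 17, enqueue [15, 40], visited so far: [17]
  queue [15, 40] -> pop 15, enqueue [4], visited so far: [17, 15]
  queue [40, 4] -> pop 40, enqueue [36], visited so far: [17, 15, 40]
  queue [4, 36] -> pop 4, enqueue [7], visited so far: [17, 15, 40, 4]
  queue [36, 7] -> pop 36, enqueue [none], visited so far: [17, 15, 40, 4, 36]
  queue [7] -> pop 7, enqueue [5], visited so far: [17, 15, 40, 4, 36, 7]
  queue [5] -> pop 5, enqueue [none], visited so far: [17, 15, 40, 4, 36, 7, 5]
Result: [17, 15, 40, 4, 36, 7, 5]


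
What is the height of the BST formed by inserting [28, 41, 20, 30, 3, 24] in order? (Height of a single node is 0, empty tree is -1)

Insertion order: [28, 41, 20, 30, 3, 24]
Tree (level-order array): [28, 20, 41, 3, 24, 30]
Compute height bottom-up (empty subtree = -1):
  height(3) = 1 + max(-1, -1) = 0
  height(24) = 1 + max(-1, -1) = 0
  height(20) = 1 + max(0, 0) = 1
  height(30) = 1 + max(-1, -1) = 0
  height(41) = 1 + max(0, -1) = 1
  height(28) = 1 + max(1, 1) = 2
Height = 2


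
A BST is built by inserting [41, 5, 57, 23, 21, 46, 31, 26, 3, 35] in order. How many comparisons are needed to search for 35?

Search path for 35: 41 -> 5 -> 23 -> 31 -> 35
Found: True
Comparisons: 5


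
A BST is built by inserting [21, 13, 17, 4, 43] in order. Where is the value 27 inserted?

Starting tree (level order): [21, 13, 43, 4, 17]
Insertion path: 21 -> 43
Result: insert 27 as left child of 43
Final tree (level order): [21, 13, 43, 4, 17, 27]


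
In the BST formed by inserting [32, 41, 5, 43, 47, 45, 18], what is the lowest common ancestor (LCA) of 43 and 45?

Tree insertion order: [32, 41, 5, 43, 47, 45, 18]
Tree (level-order array): [32, 5, 41, None, 18, None, 43, None, None, None, 47, 45]
In a BST, the LCA of p=43, q=45 is the first node v on the
root-to-leaf path with p <= v <= q (go left if both < v, right if both > v).
Walk from root:
  at 32: both 43 and 45 > 32, go right
  at 41: both 43 and 45 > 41, go right
  at 43: 43 <= 43 <= 45, this is the LCA
LCA = 43


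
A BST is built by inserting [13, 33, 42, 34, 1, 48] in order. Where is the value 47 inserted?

Starting tree (level order): [13, 1, 33, None, None, None, 42, 34, 48]
Insertion path: 13 -> 33 -> 42 -> 48
Result: insert 47 as left child of 48
Final tree (level order): [13, 1, 33, None, None, None, 42, 34, 48, None, None, 47]


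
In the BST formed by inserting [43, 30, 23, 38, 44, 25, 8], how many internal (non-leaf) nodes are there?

Tree built from: [43, 30, 23, 38, 44, 25, 8]
Tree (level-order array): [43, 30, 44, 23, 38, None, None, 8, 25]
Rule: An internal node has at least one child.
Per-node child counts:
  node 43: 2 child(ren)
  node 30: 2 child(ren)
  node 23: 2 child(ren)
  node 8: 0 child(ren)
  node 25: 0 child(ren)
  node 38: 0 child(ren)
  node 44: 0 child(ren)
Matching nodes: [43, 30, 23]
Count of internal (non-leaf) nodes: 3


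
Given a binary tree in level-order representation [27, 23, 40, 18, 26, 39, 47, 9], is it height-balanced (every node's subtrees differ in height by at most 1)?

Tree (level-order array): [27, 23, 40, 18, 26, 39, 47, 9]
Definition: a tree is height-balanced if, at every node, |h(left) - h(right)| <= 1 (empty subtree has height -1).
Bottom-up per-node check:
  node 9: h_left=-1, h_right=-1, diff=0 [OK], height=0
  node 18: h_left=0, h_right=-1, diff=1 [OK], height=1
  node 26: h_left=-1, h_right=-1, diff=0 [OK], height=0
  node 23: h_left=1, h_right=0, diff=1 [OK], height=2
  node 39: h_left=-1, h_right=-1, diff=0 [OK], height=0
  node 47: h_left=-1, h_right=-1, diff=0 [OK], height=0
  node 40: h_left=0, h_right=0, diff=0 [OK], height=1
  node 27: h_left=2, h_right=1, diff=1 [OK], height=3
All nodes satisfy the balance condition.
Result: Balanced


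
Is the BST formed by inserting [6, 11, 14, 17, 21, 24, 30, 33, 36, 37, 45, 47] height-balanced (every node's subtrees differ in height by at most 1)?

Tree (level-order array): [6, None, 11, None, 14, None, 17, None, 21, None, 24, None, 30, None, 33, None, 36, None, 37, None, 45, None, 47]
Definition: a tree is height-balanced if, at every node, |h(left) - h(right)| <= 1 (empty subtree has height -1).
Bottom-up per-node check:
  node 47: h_left=-1, h_right=-1, diff=0 [OK], height=0
  node 45: h_left=-1, h_right=0, diff=1 [OK], height=1
  node 37: h_left=-1, h_right=1, diff=2 [FAIL (|-1-1|=2 > 1)], height=2
  node 36: h_left=-1, h_right=2, diff=3 [FAIL (|-1-2|=3 > 1)], height=3
  node 33: h_left=-1, h_right=3, diff=4 [FAIL (|-1-3|=4 > 1)], height=4
  node 30: h_left=-1, h_right=4, diff=5 [FAIL (|-1-4|=5 > 1)], height=5
  node 24: h_left=-1, h_right=5, diff=6 [FAIL (|-1-5|=6 > 1)], height=6
  node 21: h_left=-1, h_right=6, diff=7 [FAIL (|-1-6|=7 > 1)], height=7
  node 17: h_left=-1, h_right=7, diff=8 [FAIL (|-1-7|=8 > 1)], height=8
  node 14: h_left=-1, h_right=8, diff=9 [FAIL (|-1-8|=9 > 1)], height=9
  node 11: h_left=-1, h_right=9, diff=10 [FAIL (|-1-9|=10 > 1)], height=10
  node 6: h_left=-1, h_right=10, diff=11 [FAIL (|-1-10|=11 > 1)], height=11
Node 37 violates the condition: |-1 - 1| = 2 > 1.
Result: Not balanced


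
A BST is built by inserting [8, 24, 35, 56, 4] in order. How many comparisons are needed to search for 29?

Search path for 29: 8 -> 24 -> 35
Found: False
Comparisons: 3


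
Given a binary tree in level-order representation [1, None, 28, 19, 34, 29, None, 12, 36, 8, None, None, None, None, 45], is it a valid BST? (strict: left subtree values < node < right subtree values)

Level-order array: [1, None, 28, 19, 34, 29, None, 12, 36, 8, None, None, None, None, 45]
Validate using subtree bounds (lo, hi): at each node, require lo < value < hi,
then recurse left with hi=value and right with lo=value.
Preorder trace (stopping at first violation):
  at node 1 with bounds (-inf, +inf): OK
  at node 28 with bounds (1, +inf): OK
  at node 19 with bounds (1, 28): OK
  at node 29 with bounds (1, 19): VIOLATION
Node 29 violates its bound: not (1 < 29 < 19).
Result: Not a valid BST


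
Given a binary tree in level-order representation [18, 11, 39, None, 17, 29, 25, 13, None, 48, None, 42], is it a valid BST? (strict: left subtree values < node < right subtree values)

Level-order array: [18, 11, 39, None, 17, 29, 25, 13, None, 48, None, 42]
Validate using subtree bounds (lo, hi): at each node, require lo < value < hi,
then recurse left with hi=value and right with lo=value.
Preorder trace (stopping at first violation):
  at node 18 with bounds (-inf, +inf): OK
  at node 11 with bounds (-inf, 18): OK
  at node 17 with bounds (11, 18): OK
  at node 13 with bounds (11, 17): OK
  at node 39 with bounds (18, +inf): OK
  at node 29 with bounds (18, 39): OK
  at node 48 with bounds (18, 29): VIOLATION
Node 48 violates its bound: not (18 < 48 < 29).
Result: Not a valid BST


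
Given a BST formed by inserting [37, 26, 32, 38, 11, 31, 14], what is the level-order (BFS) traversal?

Tree insertion order: [37, 26, 32, 38, 11, 31, 14]
Tree (level-order array): [37, 26, 38, 11, 32, None, None, None, 14, 31]
BFS from the root, enqueuing left then right child of each popped node:
  queue [37] -> pop 37, enqueue [26, 38], visited so far: [37]
  queue [26, 38] -> pop 26, enqueue [11, 32], visited so far: [37, 26]
  queue [38, 11, 32] -> pop 38, enqueue [none], visited so far: [37, 26, 38]
  queue [11, 32] -> pop 11, enqueue [14], visited so far: [37, 26, 38, 11]
  queue [32, 14] -> pop 32, enqueue [31], visited so far: [37, 26, 38, 11, 32]
  queue [14, 31] -> pop 14, enqueue [none], visited so far: [37, 26, 38, 11, 32, 14]
  queue [31] -> pop 31, enqueue [none], visited so far: [37, 26, 38, 11, 32, 14, 31]
Result: [37, 26, 38, 11, 32, 14, 31]


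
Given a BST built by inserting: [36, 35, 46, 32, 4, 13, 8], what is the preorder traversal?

Tree insertion order: [36, 35, 46, 32, 4, 13, 8]
Tree (level-order array): [36, 35, 46, 32, None, None, None, 4, None, None, 13, 8]
Preorder traversal: [36, 35, 32, 4, 13, 8, 46]


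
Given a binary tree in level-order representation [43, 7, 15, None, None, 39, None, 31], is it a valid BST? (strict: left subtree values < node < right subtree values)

Level-order array: [43, 7, 15, None, None, 39, None, 31]
Validate using subtree bounds (lo, hi): at each node, require lo < value < hi,
then recurse left with hi=value and right with lo=value.
Preorder trace (stopping at first violation):
  at node 43 with bounds (-inf, +inf): OK
  at node 7 with bounds (-inf, 43): OK
  at node 15 with bounds (43, +inf): VIOLATION
Node 15 violates its bound: not (43 < 15 < +inf).
Result: Not a valid BST


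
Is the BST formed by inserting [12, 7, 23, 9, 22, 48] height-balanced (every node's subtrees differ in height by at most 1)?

Tree (level-order array): [12, 7, 23, None, 9, 22, 48]
Definition: a tree is height-balanced if, at every node, |h(left) - h(right)| <= 1 (empty subtree has height -1).
Bottom-up per-node check:
  node 9: h_left=-1, h_right=-1, diff=0 [OK], height=0
  node 7: h_left=-1, h_right=0, diff=1 [OK], height=1
  node 22: h_left=-1, h_right=-1, diff=0 [OK], height=0
  node 48: h_left=-1, h_right=-1, diff=0 [OK], height=0
  node 23: h_left=0, h_right=0, diff=0 [OK], height=1
  node 12: h_left=1, h_right=1, diff=0 [OK], height=2
All nodes satisfy the balance condition.
Result: Balanced


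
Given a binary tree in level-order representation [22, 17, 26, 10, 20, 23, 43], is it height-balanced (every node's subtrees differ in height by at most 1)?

Tree (level-order array): [22, 17, 26, 10, 20, 23, 43]
Definition: a tree is height-balanced if, at every node, |h(left) - h(right)| <= 1 (empty subtree has height -1).
Bottom-up per-node check:
  node 10: h_left=-1, h_right=-1, diff=0 [OK], height=0
  node 20: h_left=-1, h_right=-1, diff=0 [OK], height=0
  node 17: h_left=0, h_right=0, diff=0 [OK], height=1
  node 23: h_left=-1, h_right=-1, diff=0 [OK], height=0
  node 43: h_left=-1, h_right=-1, diff=0 [OK], height=0
  node 26: h_left=0, h_right=0, diff=0 [OK], height=1
  node 22: h_left=1, h_right=1, diff=0 [OK], height=2
All nodes satisfy the balance condition.
Result: Balanced


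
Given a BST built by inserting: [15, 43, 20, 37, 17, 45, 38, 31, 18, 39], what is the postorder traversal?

Tree insertion order: [15, 43, 20, 37, 17, 45, 38, 31, 18, 39]
Tree (level-order array): [15, None, 43, 20, 45, 17, 37, None, None, None, 18, 31, 38, None, None, None, None, None, 39]
Postorder traversal: [18, 17, 31, 39, 38, 37, 20, 45, 43, 15]


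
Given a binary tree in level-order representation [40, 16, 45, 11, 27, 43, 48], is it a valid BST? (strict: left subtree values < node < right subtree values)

Level-order array: [40, 16, 45, 11, 27, 43, 48]
Validate using subtree bounds (lo, hi): at each node, require lo < value < hi,
then recurse left with hi=value and right with lo=value.
Preorder trace (stopping at first violation):
  at node 40 with bounds (-inf, +inf): OK
  at node 16 with bounds (-inf, 40): OK
  at node 11 with bounds (-inf, 16): OK
  at node 27 with bounds (16, 40): OK
  at node 45 with bounds (40, +inf): OK
  at node 43 with bounds (40, 45): OK
  at node 48 with bounds (45, +inf): OK
No violation found at any node.
Result: Valid BST


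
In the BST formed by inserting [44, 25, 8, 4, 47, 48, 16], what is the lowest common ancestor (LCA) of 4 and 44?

Tree insertion order: [44, 25, 8, 4, 47, 48, 16]
Tree (level-order array): [44, 25, 47, 8, None, None, 48, 4, 16]
In a BST, the LCA of p=4, q=44 is the first node v on the
root-to-leaf path with p <= v <= q (go left if both < v, right if both > v).
Walk from root:
  at 44: 4 <= 44 <= 44, this is the LCA
LCA = 44


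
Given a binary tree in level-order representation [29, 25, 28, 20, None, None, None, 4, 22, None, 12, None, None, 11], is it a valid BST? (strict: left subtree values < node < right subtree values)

Level-order array: [29, 25, 28, 20, None, None, None, 4, 22, None, 12, None, None, 11]
Validate using subtree bounds (lo, hi): at each node, require lo < value < hi,
then recurse left with hi=value and right with lo=value.
Preorder trace (stopping at first violation):
  at node 29 with bounds (-inf, +inf): OK
  at node 25 with bounds (-inf, 29): OK
  at node 20 with bounds (-inf, 25): OK
  at node 4 with bounds (-inf, 20): OK
  at node 12 with bounds (4, 20): OK
  at node 11 with bounds (4, 12): OK
  at node 22 with bounds (20, 25): OK
  at node 28 with bounds (29, +inf): VIOLATION
Node 28 violates its bound: not (29 < 28 < +inf).
Result: Not a valid BST


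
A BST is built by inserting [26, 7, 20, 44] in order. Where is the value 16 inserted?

Starting tree (level order): [26, 7, 44, None, 20]
Insertion path: 26 -> 7 -> 20
Result: insert 16 as left child of 20
Final tree (level order): [26, 7, 44, None, 20, None, None, 16]


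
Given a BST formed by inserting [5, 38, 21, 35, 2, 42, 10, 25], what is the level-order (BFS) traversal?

Tree insertion order: [5, 38, 21, 35, 2, 42, 10, 25]
Tree (level-order array): [5, 2, 38, None, None, 21, 42, 10, 35, None, None, None, None, 25]
BFS from the root, enqueuing left then right child of each popped node:
  queue [5] -> pop 5, enqueue [2, 38], visited so far: [5]
  queue [2, 38] -> pop 2, enqueue [none], visited so far: [5, 2]
  queue [38] -> pop 38, enqueue [21, 42], visited so far: [5, 2, 38]
  queue [21, 42] -> pop 21, enqueue [10, 35], visited so far: [5, 2, 38, 21]
  queue [42, 10, 35] -> pop 42, enqueue [none], visited so far: [5, 2, 38, 21, 42]
  queue [10, 35] -> pop 10, enqueue [none], visited so far: [5, 2, 38, 21, 42, 10]
  queue [35] -> pop 35, enqueue [25], visited so far: [5, 2, 38, 21, 42, 10, 35]
  queue [25] -> pop 25, enqueue [none], visited so far: [5, 2, 38, 21, 42, 10, 35, 25]
Result: [5, 2, 38, 21, 42, 10, 35, 25]


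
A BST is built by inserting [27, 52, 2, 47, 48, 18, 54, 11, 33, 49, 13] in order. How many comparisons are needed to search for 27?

Search path for 27: 27
Found: True
Comparisons: 1


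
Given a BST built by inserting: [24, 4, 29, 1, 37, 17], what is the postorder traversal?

Tree insertion order: [24, 4, 29, 1, 37, 17]
Tree (level-order array): [24, 4, 29, 1, 17, None, 37]
Postorder traversal: [1, 17, 4, 37, 29, 24]


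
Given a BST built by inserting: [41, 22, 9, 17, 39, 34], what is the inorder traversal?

Tree insertion order: [41, 22, 9, 17, 39, 34]
Tree (level-order array): [41, 22, None, 9, 39, None, 17, 34]
Inorder traversal: [9, 17, 22, 34, 39, 41]


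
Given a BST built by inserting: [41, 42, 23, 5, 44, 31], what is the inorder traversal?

Tree insertion order: [41, 42, 23, 5, 44, 31]
Tree (level-order array): [41, 23, 42, 5, 31, None, 44]
Inorder traversal: [5, 23, 31, 41, 42, 44]


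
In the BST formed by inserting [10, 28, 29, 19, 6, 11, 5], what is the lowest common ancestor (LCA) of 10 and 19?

Tree insertion order: [10, 28, 29, 19, 6, 11, 5]
Tree (level-order array): [10, 6, 28, 5, None, 19, 29, None, None, 11]
In a BST, the LCA of p=10, q=19 is the first node v on the
root-to-leaf path with p <= v <= q (go left if both < v, right if both > v).
Walk from root:
  at 10: 10 <= 10 <= 19, this is the LCA
LCA = 10


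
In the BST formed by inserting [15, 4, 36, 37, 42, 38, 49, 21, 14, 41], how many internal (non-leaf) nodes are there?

Tree built from: [15, 4, 36, 37, 42, 38, 49, 21, 14, 41]
Tree (level-order array): [15, 4, 36, None, 14, 21, 37, None, None, None, None, None, 42, 38, 49, None, 41]
Rule: An internal node has at least one child.
Per-node child counts:
  node 15: 2 child(ren)
  node 4: 1 child(ren)
  node 14: 0 child(ren)
  node 36: 2 child(ren)
  node 21: 0 child(ren)
  node 37: 1 child(ren)
  node 42: 2 child(ren)
  node 38: 1 child(ren)
  node 41: 0 child(ren)
  node 49: 0 child(ren)
Matching nodes: [15, 4, 36, 37, 42, 38]
Count of internal (non-leaf) nodes: 6


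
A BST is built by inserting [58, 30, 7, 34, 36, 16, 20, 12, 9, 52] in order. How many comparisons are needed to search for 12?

Search path for 12: 58 -> 30 -> 7 -> 16 -> 12
Found: True
Comparisons: 5


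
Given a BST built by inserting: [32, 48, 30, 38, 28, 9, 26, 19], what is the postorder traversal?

Tree insertion order: [32, 48, 30, 38, 28, 9, 26, 19]
Tree (level-order array): [32, 30, 48, 28, None, 38, None, 9, None, None, None, None, 26, 19]
Postorder traversal: [19, 26, 9, 28, 30, 38, 48, 32]


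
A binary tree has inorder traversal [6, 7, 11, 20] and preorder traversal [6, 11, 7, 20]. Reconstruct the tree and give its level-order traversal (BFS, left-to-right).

Inorder:  [6, 7, 11, 20]
Preorder: [6, 11, 7, 20]
Algorithm: preorder visits root first, so consume preorder in order;
for each root, split the current inorder slice at that value into
left-subtree inorder and right-subtree inorder, then recurse.
Recursive splits:
  root=6; inorder splits into left=[], right=[7, 11, 20]
  root=11; inorder splits into left=[7], right=[20]
  root=7; inorder splits into left=[], right=[]
  root=20; inorder splits into left=[], right=[]
Reconstructed level-order: [6, 11, 7, 20]


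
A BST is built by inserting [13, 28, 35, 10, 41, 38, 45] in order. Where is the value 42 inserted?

Starting tree (level order): [13, 10, 28, None, None, None, 35, None, 41, 38, 45]
Insertion path: 13 -> 28 -> 35 -> 41 -> 45
Result: insert 42 as left child of 45
Final tree (level order): [13, 10, 28, None, None, None, 35, None, 41, 38, 45, None, None, 42]


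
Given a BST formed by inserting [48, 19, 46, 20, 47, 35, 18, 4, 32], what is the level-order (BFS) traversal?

Tree insertion order: [48, 19, 46, 20, 47, 35, 18, 4, 32]
Tree (level-order array): [48, 19, None, 18, 46, 4, None, 20, 47, None, None, None, 35, None, None, 32]
BFS from the root, enqueuing left then right child of each popped node:
  queue [48] -> pop 48, enqueue [19], visited so far: [48]
  queue [19] -> pop 19, enqueue [18, 46], visited so far: [48, 19]
  queue [18, 46] -> pop 18, enqueue [4], visited so far: [48, 19, 18]
  queue [46, 4] -> pop 46, enqueue [20, 47], visited so far: [48, 19, 18, 46]
  queue [4, 20, 47] -> pop 4, enqueue [none], visited so far: [48, 19, 18, 46, 4]
  queue [20, 47] -> pop 20, enqueue [35], visited so far: [48, 19, 18, 46, 4, 20]
  queue [47, 35] -> pop 47, enqueue [none], visited so far: [48, 19, 18, 46, 4, 20, 47]
  queue [35] -> pop 35, enqueue [32], visited so far: [48, 19, 18, 46, 4, 20, 47, 35]
  queue [32] -> pop 32, enqueue [none], visited so far: [48, 19, 18, 46, 4, 20, 47, 35, 32]
Result: [48, 19, 18, 46, 4, 20, 47, 35, 32]


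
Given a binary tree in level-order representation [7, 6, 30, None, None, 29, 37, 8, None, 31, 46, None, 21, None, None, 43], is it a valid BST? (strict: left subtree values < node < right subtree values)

Level-order array: [7, 6, 30, None, None, 29, 37, 8, None, 31, 46, None, 21, None, None, 43]
Validate using subtree bounds (lo, hi): at each node, require lo < value < hi,
then recurse left with hi=value and right with lo=value.
Preorder trace (stopping at first violation):
  at node 7 with bounds (-inf, +inf): OK
  at node 6 with bounds (-inf, 7): OK
  at node 30 with bounds (7, +inf): OK
  at node 29 with bounds (7, 30): OK
  at node 8 with bounds (7, 29): OK
  at node 21 with bounds (8, 29): OK
  at node 37 with bounds (30, +inf): OK
  at node 31 with bounds (30, 37): OK
  at node 46 with bounds (37, +inf): OK
  at node 43 with bounds (37, 46): OK
No violation found at any node.
Result: Valid BST


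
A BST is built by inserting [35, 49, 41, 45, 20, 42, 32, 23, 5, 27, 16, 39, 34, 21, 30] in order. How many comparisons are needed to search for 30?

Search path for 30: 35 -> 20 -> 32 -> 23 -> 27 -> 30
Found: True
Comparisons: 6


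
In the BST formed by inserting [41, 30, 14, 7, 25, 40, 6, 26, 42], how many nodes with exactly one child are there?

Tree built from: [41, 30, 14, 7, 25, 40, 6, 26, 42]
Tree (level-order array): [41, 30, 42, 14, 40, None, None, 7, 25, None, None, 6, None, None, 26]
Rule: These are nodes with exactly 1 non-null child.
Per-node child counts:
  node 41: 2 child(ren)
  node 30: 2 child(ren)
  node 14: 2 child(ren)
  node 7: 1 child(ren)
  node 6: 0 child(ren)
  node 25: 1 child(ren)
  node 26: 0 child(ren)
  node 40: 0 child(ren)
  node 42: 0 child(ren)
Matching nodes: [7, 25]
Count of nodes with exactly one child: 2


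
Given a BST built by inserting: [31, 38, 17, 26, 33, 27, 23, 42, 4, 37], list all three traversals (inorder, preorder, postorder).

Tree insertion order: [31, 38, 17, 26, 33, 27, 23, 42, 4, 37]
Tree (level-order array): [31, 17, 38, 4, 26, 33, 42, None, None, 23, 27, None, 37]
Inorder (L, root, R): [4, 17, 23, 26, 27, 31, 33, 37, 38, 42]
Preorder (root, L, R): [31, 17, 4, 26, 23, 27, 38, 33, 37, 42]
Postorder (L, R, root): [4, 23, 27, 26, 17, 37, 33, 42, 38, 31]


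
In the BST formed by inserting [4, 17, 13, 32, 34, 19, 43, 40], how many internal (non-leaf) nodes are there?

Tree built from: [4, 17, 13, 32, 34, 19, 43, 40]
Tree (level-order array): [4, None, 17, 13, 32, None, None, 19, 34, None, None, None, 43, 40]
Rule: An internal node has at least one child.
Per-node child counts:
  node 4: 1 child(ren)
  node 17: 2 child(ren)
  node 13: 0 child(ren)
  node 32: 2 child(ren)
  node 19: 0 child(ren)
  node 34: 1 child(ren)
  node 43: 1 child(ren)
  node 40: 0 child(ren)
Matching nodes: [4, 17, 32, 34, 43]
Count of internal (non-leaf) nodes: 5


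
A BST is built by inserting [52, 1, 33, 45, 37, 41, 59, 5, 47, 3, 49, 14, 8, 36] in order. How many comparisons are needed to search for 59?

Search path for 59: 52 -> 59
Found: True
Comparisons: 2


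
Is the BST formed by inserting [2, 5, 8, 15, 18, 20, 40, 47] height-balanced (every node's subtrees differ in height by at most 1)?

Tree (level-order array): [2, None, 5, None, 8, None, 15, None, 18, None, 20, None, 40, None, 47]
Definition: a tree is height-balanced if, at every node, |h(left) - h(right)| <= 1 (empty subtree has height -1).
Bottom-up per-node check:
  node 47: h_left=-1, h_right=-1, diff=0 [OK], height=0
  node 40: h_left=-1, h_right=0, diff=1 [OK], height=1
  node 20: h_left=-1, h_right=1, diff=2 [FAIL (|-1-1|=2 > 1)], height=2
  node 18: h_left=-1, h_right=2, diff=3 [FAIL (|-1-2|=3 > 1)], height=3
  node 15: h_left=-1, h_right=3, diff=4 [FAIL (|-1-3|=4 > 1)], height=4
  node 8: h_left=-1, h_right=4, diff=5 [FAIL (|-1-4|=5 > 1)], height=5
  node 5: h_left=-1, h_right=5, diff=6 [FAIL (|-1-5|=6 > 1)], height=6
  node 2: h_left=-1, h_right=6, diff=7 [FAIL (|-1-6|=7 > 1)], height=7
Node 20 violates the condition: |-1 - 1| = 2 > 1.
Result: Not balanced


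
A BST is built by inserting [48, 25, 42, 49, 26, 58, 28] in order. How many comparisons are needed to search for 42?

Search path for 42: 48 -> 25 -> 42
Found: True
Comparisons: 3


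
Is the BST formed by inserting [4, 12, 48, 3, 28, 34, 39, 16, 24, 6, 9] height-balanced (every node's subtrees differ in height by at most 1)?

Tree (level-order array): [4, 3, 12, None, None, 6, 48, None, 9, 28, None, None, None, 16, 34, None, 24, None, 39]
Definition: a tree is height-balanced if, at every node, |h(left) - h(right)| <= 1 (empty subtree has height -1).
Bottom-up per-node check:
  node 3: h_left=-1, h_right=-1, diff=0 [OK], height=0
  node 9: h_left=-1, h_right=-1, diff=0 [OK], height=0
  node 6: h_left=-1, h_right=0, diff=1 [OK], height=1
  node 24: h_left=-1, h_right=-1, diff=0 [OK], height=0
  node 16: h_left=-1, h_right=0, diff=1 [OK], height=1
  node 39: h_left=-1, h_right=-1, diff=0 [OK], height=0
  node 34: h_left=-1, h_right=0, diff=1 [OK], height=1
  node 28: h_left=1, h_right=1, diff=0 [OK], height=2
  node 48: h_left=2, h_right=-1, diff=3 [FAIL (|2--1|=3 > 1)], height=3
  node 12: h_left=1, h_right=3, diff=2 [FAIL (|1-3|=2 > 1)], height=4
  node 4: h_left=0, h_right=4, diff=4 [FAIL (|0-4|=4 > 1)], height=5
Node 48 violates the condition: |2 - -1| = 3 > 1.
Result: Not balanced


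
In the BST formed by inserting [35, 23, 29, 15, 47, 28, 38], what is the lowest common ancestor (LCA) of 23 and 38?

Tree insertion order: [35, 23, 29, 15, 47, 28, 38]
Tree (level-order array): [35, 23, 47, 15, 29, 38, None, None, None, 28]
In a BST, the LCA of p=23, q=38 is the first node v on the
root-to-leaf path with p <= v <= q (go left if both < v, right if both > v).
Walk from root:
  at 35: 23 <= 35 <= 38, this is the LCA
LCA = 35


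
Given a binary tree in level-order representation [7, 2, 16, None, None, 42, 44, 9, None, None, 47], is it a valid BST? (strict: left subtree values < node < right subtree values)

Level-order array: [7, 2, 16, None, None, 42, 44, 9, None, None, 47]
Validate using subtree bounds (lo, hi): at each node, require lo < value < hi,
then recurse left with hi=value and right with lo=value.
Preorder trace (stopping at first violation):
  at node 7 with bounds (-inf, +inf): OK
  at node 2 with bounds (-inf, 7): OK
  at node 16 with bounds (7, +inf): OK
  at node 42 with bounds (7, 16): VIOLATION
Node 42 violates its bound: not (7 < 42 < 16).
Result: Not a valid BST


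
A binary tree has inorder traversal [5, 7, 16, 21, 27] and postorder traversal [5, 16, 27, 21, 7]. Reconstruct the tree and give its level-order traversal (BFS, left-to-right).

Inorder:   [5, 7, 16, 21, 27]
Postorder: [5, 16, 27, 21, 7]
Algorithm: postorder visits root last, so walk postorder right-to-left;
each value is the root of the current inorder slice — split it at that
value, recurse on the right subtree first, then the left.
Recursive splits:
  root=7; inorder splits into left=[5], right=[16, 21, 27]
  root=21; inorder splits into left=[16], right=[27]
  root=27; inorder splits into left=[], right=[]
  root=16; inorder splits into left=[], right=[]
  root=5; inorder splits into left=[], right=[]
Reconstructed level-order: [7, 5, 21, 16, 27]
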